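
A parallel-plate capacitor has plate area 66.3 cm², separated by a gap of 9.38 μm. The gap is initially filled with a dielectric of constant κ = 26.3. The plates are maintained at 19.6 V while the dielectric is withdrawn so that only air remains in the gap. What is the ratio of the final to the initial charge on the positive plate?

Battery connected ⇒ V is held fixed.
C₂ = 0.0380 C₁ and Q = CV, so Q₂/Q₁ = C₂/C₁ = 0.0380.

0.0380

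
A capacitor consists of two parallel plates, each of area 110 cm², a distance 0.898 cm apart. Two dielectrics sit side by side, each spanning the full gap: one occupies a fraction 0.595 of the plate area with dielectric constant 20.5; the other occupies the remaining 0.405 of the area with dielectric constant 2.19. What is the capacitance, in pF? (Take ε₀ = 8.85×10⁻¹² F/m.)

C ≈ 142 pF

A = 110 cm² = 1.10×10⁻² m².
Side-by-side slabs ⇒ two capacitors in parallel, each spanning the full gap.
C₁ = κ₁ε₀A₁/d = 20.5 × 8.85×10⁻¹² × 6.54×10⁻³ / 8.98×10⁻³ = 1.32×10⁻¹⁰ F.
C₂ = κ₂ε₀A₂/d = 2.19 × 8.85×10⁻¹² × 4.46×10⁻³ / 8.98×10⁻³ = 9.62×10⁻¹² F.
C = C₁ + C₂ = 1.42×10⁻¹⁰ F.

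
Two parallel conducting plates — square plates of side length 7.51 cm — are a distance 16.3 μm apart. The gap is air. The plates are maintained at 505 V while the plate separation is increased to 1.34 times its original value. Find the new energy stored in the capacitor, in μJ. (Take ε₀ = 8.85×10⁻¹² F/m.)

A = (7.51 cm)² = 5.64×10⁻³ m².
Initially C₁ = ε₀A/d = 8.85×10⁻¹² × 5.64×10⁻³ / 1.63×10⁻⁵ = 3.06×10⁻⁹ F.
U₁ = 3.90×10⁻⁴ J.
Battery connected ⇒ V is held fixed. C₂ = 0.746 C₁ and U = ½CV², so U₂/U₁ = C₂/C₁ = 0.746.
U₂ = 0.746 × 3.90×10⁻⁴ = 2.91×10⁻⁴ J.

U ≈ 291 μJ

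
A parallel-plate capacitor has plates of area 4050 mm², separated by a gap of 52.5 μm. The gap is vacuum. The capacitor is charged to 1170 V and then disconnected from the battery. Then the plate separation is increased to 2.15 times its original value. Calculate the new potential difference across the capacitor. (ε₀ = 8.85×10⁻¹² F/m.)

2.52 kV

A = 4050 mm² = 4.05×10⁻³ m².
Initially C₁ = ε₀A/d = 8.85×10⁻¹² × 4.05×10⁻³ / 5.25×10⁻⁵ = 6.83×10⁻¹⁰ F.
V₁ = 1.17×10³ V.
Isolated ⇒ Q is held fixed. C₂ = 0.465 C₁ and V = Q/C, so V₂/V₁ = C₁/C₂ = 2.15.
V₂ = 2.15 × 1.17×10³ = 2.52×10³ V.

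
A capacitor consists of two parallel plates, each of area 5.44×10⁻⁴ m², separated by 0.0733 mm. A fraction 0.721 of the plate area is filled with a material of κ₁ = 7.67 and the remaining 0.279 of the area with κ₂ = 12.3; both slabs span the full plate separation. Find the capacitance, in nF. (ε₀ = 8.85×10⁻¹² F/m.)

Side-by-side slabs ⇒ two capacitors in parallel, each spanning the full gap.
C₁ = κ₁ε₀A₁/d = 7.67 × 8.85×10⁻¹² × 3.92×10⁻⁴ / 7.33×10⁻⁵ = 3.63×10⁻¹⁰ F.
C₂ = κ₂ε₀A₂/d = 12.3 × 8.85×10⁻¹² × 1.52×10⁻⁴ / 7.33×10⁻⁵ = 2.25×10⁻¹⁰ F.
C = C₁ + C₂ = 5.89×10⁻¹⁰ F.

C ≈ 0.589 nF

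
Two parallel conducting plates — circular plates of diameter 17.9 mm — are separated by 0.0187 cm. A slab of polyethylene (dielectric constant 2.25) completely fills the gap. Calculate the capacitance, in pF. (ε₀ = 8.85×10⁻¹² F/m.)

26.8 pF

A = π(17.9/2 mm)² = 2.52×10⁻⁴ m².
C = κε₀A/d = 2.25 × 8.85×10⁻¹² × 2.52×10⁻⁴ / 1.87×10⁻⁴ = 2.68×10⁻¹¹ F.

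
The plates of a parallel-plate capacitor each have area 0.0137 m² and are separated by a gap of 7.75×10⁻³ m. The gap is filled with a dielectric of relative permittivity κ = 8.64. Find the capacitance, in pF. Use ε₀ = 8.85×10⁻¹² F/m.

C = κε₀A/d = 8.64 × 8.85×10⁻¹² × 1.37×10⁻² / 7.75×10⁻³ = 1.35×10⁻¹⁰ F.

135 pF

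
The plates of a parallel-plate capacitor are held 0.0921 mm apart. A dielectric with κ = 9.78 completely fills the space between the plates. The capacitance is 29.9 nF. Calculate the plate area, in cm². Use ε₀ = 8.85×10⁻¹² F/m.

A = Cd/(κε₀) = 2.99×10⁻⁸ × 9.21×10⁻⁵ / (9.78 × 8.85×10⁻¹²) = 3.18×10⁻² m².

318 cm²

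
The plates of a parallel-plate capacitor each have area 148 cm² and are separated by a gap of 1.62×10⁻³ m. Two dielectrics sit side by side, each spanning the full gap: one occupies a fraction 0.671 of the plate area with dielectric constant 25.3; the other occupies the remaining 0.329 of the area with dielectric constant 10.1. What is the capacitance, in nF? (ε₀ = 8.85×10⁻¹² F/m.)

1.64 nF

A = 148 cm² = 1.48×10⁻² m².
Side-by-side slabs ⇒ two capacitors in parallel, each spanning the full gap.
C₁ = κ₁ε₀A₁/d = 25.3 × 8.85×10⁻¹² × 9.93×10⁻³ / 1.62×10⁻³ = 1.37×10⁻⁹ F.
C₂ = κ₂ε₀A₂/d = 10.1 × 8.85×10⁻¹² × 4.87×10⁻³ / 1.62×10⁻³ = 2.69×10⁻¹⁰ F.
C = C₁ + C₂ = 1.64×10⁻⁹ F.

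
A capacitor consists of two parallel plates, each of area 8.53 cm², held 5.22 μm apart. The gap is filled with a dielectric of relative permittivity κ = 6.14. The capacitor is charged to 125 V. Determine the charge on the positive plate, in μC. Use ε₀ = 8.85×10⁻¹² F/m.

A = 8.53 cm² = 8.53×10⁻⁴ m².
C = κε₀A/d = 6.14 × 8.85×10⁻¹² × 8.53×10⁻⁴ / 5.22×10⁻⁶ = 8.88×10⁻⁹ F.
Q = CV = 8.88×10⁻⁹ × 125 = 1.11×10⁻⁶ C.

1.11 μC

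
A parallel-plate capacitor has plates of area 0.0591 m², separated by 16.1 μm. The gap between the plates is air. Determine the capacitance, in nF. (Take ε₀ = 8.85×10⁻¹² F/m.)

C = ε₀A/d = 8.85×10⁻¹² × 5.91×10⁻² / 1.61×10⁻⁵ = 3.25×10⁻⁸ F.

32.5 nF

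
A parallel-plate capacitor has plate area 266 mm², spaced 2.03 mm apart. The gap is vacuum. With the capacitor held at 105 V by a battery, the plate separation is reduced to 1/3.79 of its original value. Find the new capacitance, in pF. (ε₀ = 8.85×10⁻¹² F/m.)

A = 266 mm² = 2.66×10⁻⁴ m².
Initially C₁ = ε₀A/d = 8.85×10⁻¹² × 2.66×10⁻⁴ / 2.03×10⁻³ = 1.16×10⁻¹² F.
C = ε₀A/d scales as 1/d, so C₂/C₁ = d₁/d₂ = 3.79.
C₂ = 3.79 × 1.16×10⁻¹² = 4.40×10⁻¹² F.

C ≈ 4.40 pF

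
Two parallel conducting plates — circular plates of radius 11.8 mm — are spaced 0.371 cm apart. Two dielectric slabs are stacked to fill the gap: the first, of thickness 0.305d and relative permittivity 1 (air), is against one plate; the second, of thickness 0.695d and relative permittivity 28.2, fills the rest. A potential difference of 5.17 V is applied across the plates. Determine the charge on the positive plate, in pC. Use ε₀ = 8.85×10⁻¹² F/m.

Q ≈ 16.4 pC

A = π(11.8 mm)² = 4.37×10⁻⁴ m².
Stacked slabs ⇒ two capacitors in series, each with the full plate area.
C₁ = κ₁ε₀A/d₁ = 1.00 × 8.85×10⁻¹² × 4.37×10⁻⁴ / 1.13×10⁻³ = 3.42×10⁻¹² F.
C₂ = κ₂ε₀A/d₂ = 28.2 × 8.85×10⁻¹² × 4.37×10⁻⁴ / 2.58×10⁻³ = 4.23×10⁻¹¹ F.
C = (1/C₁ + 1/C₂)⁻¹ = 3.17×10⁻¹² F.
Q = CV = 3.17×10⁻¹² × 5.17 = 1.64×10⁻¹¹ C.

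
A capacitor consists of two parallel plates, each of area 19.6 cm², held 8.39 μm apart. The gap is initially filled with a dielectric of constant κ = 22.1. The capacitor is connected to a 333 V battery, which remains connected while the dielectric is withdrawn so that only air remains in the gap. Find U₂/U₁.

0.0452

Battery connected ⇒ V is held fixed.
C₂ = 0.0452 C₁ and U = ½CV², so U₂/U₁ = C₂/C₁ = 0.0452.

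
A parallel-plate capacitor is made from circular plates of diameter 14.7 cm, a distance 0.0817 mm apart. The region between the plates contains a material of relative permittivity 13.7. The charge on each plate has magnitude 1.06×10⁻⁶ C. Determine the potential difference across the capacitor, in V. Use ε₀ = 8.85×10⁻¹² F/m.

42.1 V

A = π(14.7/2 cm)² = 1.70×10⁻² m².
C = κε₀A/d = 13.7 × 8.85×10⁻¹² × 1.70×10⁻² / 8.17×10⁻⁵ = 2.52×10⁻⁸ F.
V = Q/C = 1.06×10⁻⁶ / 2.52×10⁻⁸ = 42.1 V.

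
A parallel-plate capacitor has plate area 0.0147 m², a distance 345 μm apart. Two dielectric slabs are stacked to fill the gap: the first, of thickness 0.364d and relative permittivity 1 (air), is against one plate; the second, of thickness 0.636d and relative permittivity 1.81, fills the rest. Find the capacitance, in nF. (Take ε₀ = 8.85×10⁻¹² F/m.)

Stacked slabs ⇒ two capacitors in series, each with the full plate area.
C₁ = κ₁ε₀A/d₁ = 1.00 × 8.85×10⁻¹² × 1.47×10⁻² / 1.26×10⁻⁴ = 1.04×10⁻⁹ F.
C₂ = κ₂ε₀A/d₂ = 1.81 × 8.85×10⁻¹² × 1.47×10⁻² / 2.19×10⁻⁴ = 1.07×10⁻⁹ F.
C = (1/C₁ + 1/C₂)⁻¹ = 5.27×10⁻¹⁰ F.

0.527 nF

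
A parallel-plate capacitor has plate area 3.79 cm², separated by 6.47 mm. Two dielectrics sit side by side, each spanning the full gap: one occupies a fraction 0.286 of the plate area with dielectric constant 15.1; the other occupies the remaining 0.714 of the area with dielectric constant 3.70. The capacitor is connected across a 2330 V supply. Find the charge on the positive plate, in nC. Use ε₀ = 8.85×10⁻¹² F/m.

A = 3.79 cm² = 3.79×10⁻⁴ m².
Side-by-side slabs ⇒ two capacitors in parallel, each spanning the full gap.
C₁ = κ₁ε₀A₁/d = 15.1 × 8.85×10⁻¹² × 1.08×10⁻⁴ / 6.47×10⁻³ = 2.24×10⁻¹² F.
C₂ = κ₂ε₀A₂/d = 3.70 × 8.85×10⁻¹² × 2.71×10⁻⁴ / 6.47×10⁻³ = 1.37×10⁻¹² F.
C = C₁ + C₂ = 3.61×10⁻¹² F.
Q = CV = 3.61×10⁻¹² × 2330 = 8.41×10⁻⁹ C.

8.41 nC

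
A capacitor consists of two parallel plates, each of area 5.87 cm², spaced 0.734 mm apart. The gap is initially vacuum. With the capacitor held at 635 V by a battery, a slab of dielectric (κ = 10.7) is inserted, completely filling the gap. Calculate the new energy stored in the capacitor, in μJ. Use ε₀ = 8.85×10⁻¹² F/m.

15.3 μJ

A = 5.87 cm² = 5.87×10⁻⁴ m².
Initially C₁ = ε₀A/d = 8.85×10⁻¹² × 5.87×10⁻⁴ / 7.34×10⁻⁴ = 7.08×10⁻¹² F.
U₁ = 1.43×10⁻⁶ J.
Battery connected ⇒ V is held fixed. C₂ = 10.7 C₁ and U = ½CV², so U₂/U₁ = C₂/C₁ = 10.7.
U₂ = 10.7 × 1.43×10⁻⁶ = 1.53×10⁻⁵ J.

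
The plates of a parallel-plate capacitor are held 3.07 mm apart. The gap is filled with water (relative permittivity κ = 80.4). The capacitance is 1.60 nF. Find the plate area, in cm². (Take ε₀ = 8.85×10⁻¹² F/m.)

69.0 cm²

A = Cd/(κε₀) = 1.60×10⁻⁹ × 3.07×10⁻³ / (80.4 × 8.85×10⁻¹²) = 6.90×10⁻³ m².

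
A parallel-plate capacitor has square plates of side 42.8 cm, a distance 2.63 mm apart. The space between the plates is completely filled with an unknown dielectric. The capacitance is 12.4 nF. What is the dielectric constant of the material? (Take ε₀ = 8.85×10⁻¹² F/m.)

A = (42.8 cm)² = 0.183 m².
κ = Cd/(ε₀A) = 1.24×10⁻⁸ × 2.63×10⁻³ / (8.85×10⁻¹² × 0.183) = 20.1.

20.1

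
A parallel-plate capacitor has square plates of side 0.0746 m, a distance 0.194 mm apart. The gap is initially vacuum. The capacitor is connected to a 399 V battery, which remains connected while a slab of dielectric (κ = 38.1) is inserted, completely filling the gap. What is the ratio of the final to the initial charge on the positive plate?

Battery connected ⇒ V is held fixed.
C₂ = 38.1 C₁ and Q = CV, so Q₂/Q₁ = C₂/C₁ = 38.1.

Q₂/Q₁ ≈ 38.1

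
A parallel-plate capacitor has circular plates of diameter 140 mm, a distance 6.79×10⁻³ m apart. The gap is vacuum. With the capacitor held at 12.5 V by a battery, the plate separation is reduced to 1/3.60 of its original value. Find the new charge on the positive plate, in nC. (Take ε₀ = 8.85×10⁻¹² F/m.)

Q ≈ 0.903 nC

A = π(140/2 mm)² = 1.54×10⁻² m².
Initially C₁ = ε₀A/d = 8.85×10⁻¹² × 1.54×10⁻² / 6.79×10⁻³ = 2.01×10⁻¹¹ F.
Q₁ = 2.51×10⁻¹⁰ C.
Battery connected ⇒ V is held fixed. C₂ = 3.60 C₁ and Q = CV, so Q₂/Q₁ = C₂/C₁ = 3.60.
Q₂ = 3.60 × 2.51×10⁻¹⁰ = 9.03×10⁻¹⁰ C.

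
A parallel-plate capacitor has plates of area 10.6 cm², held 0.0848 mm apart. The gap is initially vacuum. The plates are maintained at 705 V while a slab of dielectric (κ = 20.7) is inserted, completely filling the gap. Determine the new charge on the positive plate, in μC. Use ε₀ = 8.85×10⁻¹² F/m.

1.61 μC

A = 10.6 cm² = 1.06×10⁻³ m².
Initially C₁ = ε₀A/d = 8.85×10⁻¹² × 1.06×10⁻³ / 8.48×10⁻⁵ = 1.11×10⁻¹⁰ F.
Q₁ = 7.80×10⁻⁸ C.
Battery connected ⇒ V is held fixed. C₂ = 20.7 C₁ and Q = CV, so Q₂/Q₁ = C₂/C₁ = 20.7.
Q₂ = 20.7 × 7.80×10⁻⁸ = 1.61×10⁻⁶ C.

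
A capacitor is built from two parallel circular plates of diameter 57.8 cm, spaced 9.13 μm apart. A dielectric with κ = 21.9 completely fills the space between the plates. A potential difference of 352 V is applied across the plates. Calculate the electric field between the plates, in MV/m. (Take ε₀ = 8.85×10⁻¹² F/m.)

E = V/d = 352 / 9.13×10⁻⁶ = 3.86×10⁷ V/m.

E ≈ 38.6 MV/m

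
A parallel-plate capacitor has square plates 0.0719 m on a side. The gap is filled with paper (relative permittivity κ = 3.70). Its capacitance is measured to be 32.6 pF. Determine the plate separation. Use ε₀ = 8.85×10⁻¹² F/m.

5.19 mm

A = (0.0719 m)² = 5.17×10⁻³ m².
d = κε₀A/C = 3.70 × 8.85×10⁻¹² × 5.17×10⁻³ / 3.26×10⁻¹¹ = 5.19×10⁻³ m.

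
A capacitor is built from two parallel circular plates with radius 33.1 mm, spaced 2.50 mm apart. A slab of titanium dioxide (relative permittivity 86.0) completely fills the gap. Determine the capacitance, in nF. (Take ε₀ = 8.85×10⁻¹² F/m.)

A = π(33.1 mm)² = 3.44×10⁻³ m².
C = κε₀A/d = 86.0 × 8.85×10⁻¹² × 3.44×10⁻³ / 2.50×10⁻³ = 1.05×10⁻⁹ F.

1.05 nF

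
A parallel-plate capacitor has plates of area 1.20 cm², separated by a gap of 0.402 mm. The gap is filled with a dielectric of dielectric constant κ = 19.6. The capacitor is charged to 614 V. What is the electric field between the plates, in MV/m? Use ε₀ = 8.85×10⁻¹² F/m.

E = V/d = 614 / 4.02×10⁻⁴ = 1.53×10⁶ V/m.

1.53 MV/m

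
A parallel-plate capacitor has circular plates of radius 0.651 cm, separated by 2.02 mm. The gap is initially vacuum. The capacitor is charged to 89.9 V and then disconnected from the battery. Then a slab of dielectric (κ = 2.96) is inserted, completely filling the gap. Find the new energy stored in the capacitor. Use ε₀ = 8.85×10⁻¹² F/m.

U ≈ 0.796 nJ

A = π(0.651 cm)² = 1.33×10⁻⁴ m².
Initially C₁ = ε₀A/d = 8.85×10⁻¹² × 1.33×10⁻⁴ / 2.02×10⁻³ = 5.83×10⁻¹³ F.
U₁ = 2.36×10⁻⁹ J.
Isolated ⇒ Q is held fixed. C₂ = 2.96 C₁ and U = Q²/(2C), so U₂/U₁ = C₁/C₂ = 0.338.
U₂ = 0.338 × 2.36×10⁻⁹ = 7.96×10⁻¹⁰ J.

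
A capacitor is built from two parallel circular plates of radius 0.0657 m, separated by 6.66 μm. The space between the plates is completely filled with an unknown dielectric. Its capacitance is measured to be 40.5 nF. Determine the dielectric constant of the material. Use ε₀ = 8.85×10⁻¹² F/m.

2.25

A = π(0.0657 m)² = 1.36×10⁻² m².
κ = Cd/(ε₀A) = 4.05×10⁻⁸ × 6.66×10⁻⁶ / (8.85×10⁻¹² × 1.36×10⁻²) = 2.25.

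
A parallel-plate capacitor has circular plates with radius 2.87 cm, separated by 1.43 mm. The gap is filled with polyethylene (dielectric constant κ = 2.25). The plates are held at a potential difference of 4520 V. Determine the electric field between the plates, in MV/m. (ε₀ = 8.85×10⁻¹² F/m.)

E ≈ 3.16 MV/m

E = V/d = 4520 / 1.43×10⁻³ = 3.16×10⁶ V/m.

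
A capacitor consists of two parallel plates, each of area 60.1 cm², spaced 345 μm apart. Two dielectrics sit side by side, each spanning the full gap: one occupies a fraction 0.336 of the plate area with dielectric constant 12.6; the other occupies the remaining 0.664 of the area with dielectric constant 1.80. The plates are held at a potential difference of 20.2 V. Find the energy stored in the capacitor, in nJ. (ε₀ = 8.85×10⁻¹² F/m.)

U ≈ 171 nJ

A = 60.1 cm² = 6.01×10⁻³ m².
Side-by-side slabs ⇒ two capacitors in parallel, each spanning the full gap.
C₁ = κ₁ε₀A₁/d = 12.6 × 8.85×10⁻¹² × 2.02×10⁻³ / 3.45×10⁻⁴ = 6.53×10⁻¹⁰ F.
C₂ = κ₂ε₀A₂/d = 1.80 × 8.85×10⁻¹² × 3.99×10⁻³ / 3.45×10⁻⁴ = 1.84×10⁻¹⁰ F.
C = C₁ + C₂ = 8.37×10⁻¹⁰ F.
U = ½CV² = ½ × 8.37×10⁻¹⁰ × (20.2)² = 1.71×10⁻⁷ J.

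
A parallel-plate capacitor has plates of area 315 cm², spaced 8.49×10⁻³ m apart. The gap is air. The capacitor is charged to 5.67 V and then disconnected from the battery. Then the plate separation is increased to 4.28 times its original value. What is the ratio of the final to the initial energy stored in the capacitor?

U₂/U₁ ≈ 4.28

Isolated ⇒ Q is held fixed.
C₂ = 0.234 C₁ and U = Q²/(2C), so U₂/U₁ = C₁/C₂ = 4.28.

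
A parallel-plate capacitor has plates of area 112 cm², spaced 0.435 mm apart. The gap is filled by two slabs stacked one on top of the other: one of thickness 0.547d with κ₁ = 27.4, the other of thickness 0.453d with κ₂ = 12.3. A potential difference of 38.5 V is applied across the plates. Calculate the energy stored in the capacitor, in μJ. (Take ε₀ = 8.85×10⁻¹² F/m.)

2.97 μJ

A = 112 cm² = 1.12×10⁻² m².
Stacked slabs ⇒ two capacitors in series, each with the full plate area.
C₁ = κ₁ε₀A/d₁ = 27.4 × 8.85×10⁻¹² × 1.12×10⁻² / 2.38×10⁻⁴ = 1.14×10⁻⁸ F.
C₂ = κ₂ε₀A/d₂ = 12.3 × 8.85×10⁻¹² × 1.12×10⁻² / 1.97×10⁻⁴ = 6.19×10⁻⁹ F.
C = (1/C₁ + 1/C₂)⁻¹ = 4.01×10⁻⁹ F.
U = ½CV² = ½ × 4.01×10⁻⁹ × (38.5)² = 2.97×10⁻⁶ J.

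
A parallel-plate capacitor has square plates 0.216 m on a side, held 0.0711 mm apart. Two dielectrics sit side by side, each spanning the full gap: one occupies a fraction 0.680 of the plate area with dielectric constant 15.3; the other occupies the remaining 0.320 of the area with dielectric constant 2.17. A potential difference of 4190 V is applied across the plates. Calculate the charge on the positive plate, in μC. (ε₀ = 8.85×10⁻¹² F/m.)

270 μC

A = (0.216 m)² = 4.67×10⁻² m².
Side-by-side slabs ⇒ two capacitors in parallel, each spanning the full gap.
C₁ = κ₁ε₀A₁/d = 15.3 × 8.85×10⁻¹² × 3.17×10⁻² / 7.11×10⁻⁵ = 6.04×10⁻⁸ F.
C₂ = κ₂ε₀A₂/d = 2.17 × 8.85×10⁻¹² × 1.49×10⁻² / 7.11×10⁻⁵ = 4.03×10⁻⁹ F.
C = C₁ + C₂ = 6.45×10⁻⁸ F.
Q = CV = 6.45×10⁻⁸ × 4190 = 2.70×10⁻⁴ C.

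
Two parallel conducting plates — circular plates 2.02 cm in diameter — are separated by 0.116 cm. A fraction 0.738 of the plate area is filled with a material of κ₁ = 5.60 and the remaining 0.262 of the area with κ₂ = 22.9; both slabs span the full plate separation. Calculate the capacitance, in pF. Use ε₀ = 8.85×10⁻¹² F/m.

C ≈ 24.8 pF

A = π(2.02/2 cm)² = 3.20×10⁻⁴ m².
Side-by-side slabs ⇒ two capacitors in parallel, each spanning the full gap.
C₁ = κ₁ε₀A₁/d = 5.60 × 8.85×10⁻¹² × 2.37×10⁻⁴ / 1.16×10⁻³ = 1.01×10⁻¹¹ F.
C₂ = κ₂ε₀A₂/d = 22.9 × 8.85×10⁻¹² × 8.40×10⁻⁵ / 1.16×10⁻³ = 1.47×10⁻¹¹ F.
C = C₁ + C₂ = 2.48×10⁻¹¹ F.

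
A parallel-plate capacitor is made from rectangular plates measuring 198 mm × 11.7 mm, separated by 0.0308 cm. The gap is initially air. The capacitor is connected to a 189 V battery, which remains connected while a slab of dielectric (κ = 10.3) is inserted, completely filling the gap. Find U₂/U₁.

10.3

Battery connected ⇒ V is held fixed.
C₂ = 10.3 C₁ and U = ½CV², so U₂/U₁ = C₂/C₁ = 10.3.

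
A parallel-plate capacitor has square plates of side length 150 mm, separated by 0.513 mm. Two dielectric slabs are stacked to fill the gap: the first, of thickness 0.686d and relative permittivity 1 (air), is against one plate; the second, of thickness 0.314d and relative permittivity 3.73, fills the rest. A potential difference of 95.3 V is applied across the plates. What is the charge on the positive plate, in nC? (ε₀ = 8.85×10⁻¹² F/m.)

48.0 nC

A = (150 mm)² = 2.25×10⁻² m².
Stacked slabs ⇒ two capacitors in series, each with the full plate area.
C₁ = κ₁ε₀A/d₁ = 1.00 × 8.85×10⁻¹² × 2.25×10⁻² / 3.52×10⁻⁴ = 5.66×10⁻¹⁰ F.
C₂ = κ₂ε₀A/d₂ = 3.73 × 8.85×10⁻¹² × 2.25×10⁻² / 1.61×10⁻⁴ = 4.61×10⁻⁹ F.
C = (1/C₁ + 1/C₂)⁻¹ = 5.04×10⁻¹⁰ F.
Q = CV = 5.04×10⁻¹⁰ × 95.3 = 4.80×10⁻⁸ C.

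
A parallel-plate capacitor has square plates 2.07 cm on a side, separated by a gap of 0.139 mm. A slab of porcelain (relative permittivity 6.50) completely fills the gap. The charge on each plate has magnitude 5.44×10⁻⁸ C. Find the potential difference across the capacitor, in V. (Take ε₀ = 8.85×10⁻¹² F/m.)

307 V

A = (2.07 cm)² = 4.28×10⁻⁴ m².
C = κε₀A/d = 6.50 × 8.85×10⁻¹² × 4.28×10⁻⁴ / 1.39×10⁻⁴ = 1.77×10⁻¹⁰ F.
V = Q/C = 5.44×10⁻⁸ / 1.77×10⁻¹⁰ = 3.07×10² V.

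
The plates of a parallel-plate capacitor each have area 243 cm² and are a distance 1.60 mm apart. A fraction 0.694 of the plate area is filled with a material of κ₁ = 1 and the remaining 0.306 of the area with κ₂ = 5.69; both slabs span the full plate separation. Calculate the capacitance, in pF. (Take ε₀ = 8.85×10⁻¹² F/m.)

C ≈ 327 pF

A = 243 cm² = 2.43×10⁻² m².
Side-by-side slabs ⇒ two capacitors in parallel, each spanning the full gap.
C₁ = κ₁ε₀A₁/d = 1.00 × 8.85×10⁻¹² × 1.69×10⁻² / 1.60×10⁻³ = 9.33×10⁻¹¹ F.
C₂ = κ₂ε₀A₂/d = 5.69 × 8.85×10⁻¹² × 7.44×10⁻³ / 1.60×10⁻³ = 2.34×10⁻¹⁰ F.
C = C₁ + C₂ = 3.27×10⁻¹⁰ F.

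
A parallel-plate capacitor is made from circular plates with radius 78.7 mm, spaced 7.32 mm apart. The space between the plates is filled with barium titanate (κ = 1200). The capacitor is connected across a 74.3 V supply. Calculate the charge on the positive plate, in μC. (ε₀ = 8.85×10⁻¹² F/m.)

A = π(78.7 mm)² = 1.95×10⁻² m².
C = κε₀A/d = 1200 × 8.85×10⁻¹² × 1.95×10⁻² / 7.32×10⁻³ = 2.82×10⁻⁸ F.
Q = CV = 2.82×10⁻⁸ × 74.3 = 2.10×10⁻⁶ C.

Q ≈ 2.10 μC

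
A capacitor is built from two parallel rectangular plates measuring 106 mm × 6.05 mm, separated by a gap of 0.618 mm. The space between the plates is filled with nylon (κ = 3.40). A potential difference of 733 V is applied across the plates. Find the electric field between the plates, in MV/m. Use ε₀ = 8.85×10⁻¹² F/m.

E ≈ 1.19 MV/m

E = V/d = 733 / 6.18×10⁻⁴ = 1.19×10⁶ V/m.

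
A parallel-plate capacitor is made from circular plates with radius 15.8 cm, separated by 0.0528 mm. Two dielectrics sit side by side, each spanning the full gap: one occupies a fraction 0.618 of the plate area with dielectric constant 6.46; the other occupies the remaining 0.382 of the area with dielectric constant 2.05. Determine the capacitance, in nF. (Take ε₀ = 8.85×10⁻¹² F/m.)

A = π(15.8 cm)² = 7.84×10⁻² m².
Side-by-side slabs ⇒ two capacitors in parallel, each spanning the full gap.
C₁ = κ₁ε₀A₁/d = 6.46 × 8.85×10⁻¹² × 4.85×10⁻² / 5.28×10⁻⁵ = 5.25×10⁻⁸ F.
C₂ = κ₂ε₀A₂/d = 2.05 × 8.85×10⁻¹² × 3.00×10⁻² / 5.28×10⁻⁵ = 1.03×10⁻⁸ F.
C = C₁ + C₂ = 6.28×10⁻⁸ F.

C ≈ 62.8 nF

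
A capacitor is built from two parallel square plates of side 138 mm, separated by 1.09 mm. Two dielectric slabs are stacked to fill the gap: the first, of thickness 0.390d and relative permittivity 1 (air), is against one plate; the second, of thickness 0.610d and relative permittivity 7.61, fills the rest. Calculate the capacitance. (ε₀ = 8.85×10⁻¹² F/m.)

A = (138 mm)² = 1.90×10⁻² m².
Stacked slabs ⇒ two capacitors in series, each with the full plate area.
C₁ = κ₁ε₀A/d₁ = 1.00 × 8.85×10⁻¹² × 1.90×10⁻² / 4.25×10⁻⁴ = 3.96×10⁻¹⁰ F.
C₂ = κ₂ε₀A/d₂ = 7.61 × 8.85×10⁻¹² × 1.90×10⁻² / 6.65×10⁻⁴ = 1.93×10⁻⁹ F.
C = (1/C₁ + 1/C₂)⁻¹ = 3.29×10⁻¹⁰ F.

329 pF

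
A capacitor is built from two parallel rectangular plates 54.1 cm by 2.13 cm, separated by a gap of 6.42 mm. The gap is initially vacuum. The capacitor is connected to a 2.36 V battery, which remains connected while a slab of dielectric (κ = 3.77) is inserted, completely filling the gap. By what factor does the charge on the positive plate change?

Battery connected ⇒ V is held fixed.
C₂ = 3.77 C₁ and Q = CV, so Q₂/Q₁ = C₂/C₁ = 3.77.

Q₂/Q₁ ≈ 3.77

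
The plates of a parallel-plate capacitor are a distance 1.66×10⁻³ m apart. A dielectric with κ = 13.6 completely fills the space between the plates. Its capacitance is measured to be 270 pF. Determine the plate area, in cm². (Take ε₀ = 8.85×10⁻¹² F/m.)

A = Cd/(κε₀) = 2.70×10⁻¹⁰ × 1.66×10⁻³ / (13.6 × 8.85×10⁻¹²) = 3.72×10⁻³ m².

37.2 cm²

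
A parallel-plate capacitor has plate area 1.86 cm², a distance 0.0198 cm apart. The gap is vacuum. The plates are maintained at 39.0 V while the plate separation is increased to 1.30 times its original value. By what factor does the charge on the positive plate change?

0.769

Battery connected ⇒ V is held fixed.
C₂ = 0.769 C₁ and Q = CV, so Q₂/Q₁ = C₂/C₁ = 0.769.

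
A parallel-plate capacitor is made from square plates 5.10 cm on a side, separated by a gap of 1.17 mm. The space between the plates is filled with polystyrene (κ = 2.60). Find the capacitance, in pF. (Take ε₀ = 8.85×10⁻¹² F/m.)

A = (5.10 cm)² = 2.60×10⁻³ m².
C = κε₀A/d = 2.60 × 8.85×10⁻¹² × 2.60×10⁻³ / 1.17×10⁻³ = 5.12×10⁻¹¹ F.

C ≈ 51.2 pF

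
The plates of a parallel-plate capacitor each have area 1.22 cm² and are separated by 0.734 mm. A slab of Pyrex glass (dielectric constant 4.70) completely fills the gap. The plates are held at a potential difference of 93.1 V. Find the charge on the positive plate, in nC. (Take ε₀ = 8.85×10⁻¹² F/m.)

0.644 nC

A = 1.22 cm² = 1.22×10⁻⁴ m².
C = κε₀A/d = 4.70 × 8.85×10⁻¹² × 1.22×10⁻⁴ / 7.34×10⁻⁴ = 6.91×10⁻¹² F.
Q = CV = 6.91×10⁻¹² × 93.1 = 6.44×10⁻¹⁰ C.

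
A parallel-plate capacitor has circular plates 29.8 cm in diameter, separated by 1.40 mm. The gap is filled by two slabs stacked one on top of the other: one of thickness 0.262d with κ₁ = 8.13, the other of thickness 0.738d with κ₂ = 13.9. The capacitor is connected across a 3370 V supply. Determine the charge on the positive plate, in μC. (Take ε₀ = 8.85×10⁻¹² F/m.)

A = π(29.8/2 cm)² = 6.97×10⁻² m².
Stacked slabs ⇒ two capacitors in series, each with the full plate area.
C₁ = κ₁ε₀A/d₁ = 8.13 × 8.85×10⁻¹² × 6.97×10⁻² / 3.67×10⁻⁴ = 1.37×10⁻⁸ F.
C₂ = κ₂ε₀A/d₂ = 13.9 × 8.85×10⁻¹² × 6.97×10⁻² / 1.03×10⁻³ = 8.30×10⁻⁹ F.
C = (1/C₁ + 1/C₂)⁻¹ = 5.17×10⁻⁹ F.
Q = CV = 5.17×10⁻⁹ × 3370 = 1.74×10⁻⁵ C.

Q ≈ 17.4 μC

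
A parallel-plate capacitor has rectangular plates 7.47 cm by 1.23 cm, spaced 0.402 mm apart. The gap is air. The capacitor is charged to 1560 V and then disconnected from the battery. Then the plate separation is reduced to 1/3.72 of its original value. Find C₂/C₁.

C₂/C₁ ≈ 3.72

C = ε₀A/d scales as 1/d, so C₂/C₁ = d₁/d₂ = 3.72.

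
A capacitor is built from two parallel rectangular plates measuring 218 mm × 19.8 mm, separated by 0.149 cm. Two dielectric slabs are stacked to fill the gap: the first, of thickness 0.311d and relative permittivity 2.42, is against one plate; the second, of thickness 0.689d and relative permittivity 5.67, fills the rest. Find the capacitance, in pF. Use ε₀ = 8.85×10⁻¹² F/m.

A = 218 × 19.8 mm² = 4.32×10⁻³ m².
Stacked slabs ⇒ two capacitors in series, each with the full plate area.
C₁ = κ₁ε₀A/d₁ = 2.42 × 8.85×10⁻¹² × 4.32×10⁻³ / 4.63×10⁻⁴ = 1.99×10⁻¹⁰ F.
C₂ = κ₂ε₀A/d₂ = 5.67 × 8.85×10⁻¹² × 4.32×10⁻³ / 1.03×10⁻³ = 2.11×10⁻¹⁰ F.
C = (1/C₁ + 1/C₂)⁻¹ = 1.03×10⁻¹⁰ F.

C ≈ 103 pF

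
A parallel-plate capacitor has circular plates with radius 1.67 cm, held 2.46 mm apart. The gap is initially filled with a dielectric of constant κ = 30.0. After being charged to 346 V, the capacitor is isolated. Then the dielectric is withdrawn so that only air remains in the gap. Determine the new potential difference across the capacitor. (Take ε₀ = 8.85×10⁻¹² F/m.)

V ≈ 10.4 kV

A = π(1.67 cm)² = 8.76×10⁻⁴ m².
Initially C₁ = κε₀A/d = 30.0 × 8.85×10⁻¹² × 8.76×10⁻⁴ / 2.46×10⁻³ = 9.46×10⁻¹¹ F.
V₁ = 3.46×10² V.
Isolated ⇒ Q is held fixed. C₂ = 0.0333 C₁ and V = Q/C, so V₂/V₁ = C₁/C₂ = 30.0.
V₂ = 30.0 × 3.46×10² = 1.04×10⁴ V.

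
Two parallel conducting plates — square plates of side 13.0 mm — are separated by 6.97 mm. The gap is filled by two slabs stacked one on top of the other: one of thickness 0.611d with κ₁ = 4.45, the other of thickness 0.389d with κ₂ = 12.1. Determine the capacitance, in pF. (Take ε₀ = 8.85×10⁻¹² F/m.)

A = (13.0 mm)² = 1.69×10⁻⁴ m².
Stacked slabs ⇒ two capacitors in series, each with the full plate area.
C₁ = κ₁ε₀A/d₁ = 4.45 × 8.85×10⁻¹² × 1.69×10⁻⁴ / 4.26×10⁻³ = 1.56×10⁻¹² F.
C₂ = κ₂ε₀A/d₂ = 12.1 × 8.85×10⁻¹² × 1.69×10⁻⁴ / 2.71×10⁻³ = 6.67×10⁻¹² F.
C = (1/C₁ + 1/C₂)⁻¹ = 1.27×10⁻¹² F.

1.27 pF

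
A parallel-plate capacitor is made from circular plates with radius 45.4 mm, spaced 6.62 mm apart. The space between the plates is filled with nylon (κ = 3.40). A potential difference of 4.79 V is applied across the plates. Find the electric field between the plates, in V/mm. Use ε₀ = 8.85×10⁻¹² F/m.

E = V/d = 4.79 / 6.62×10⁻³ = 7.24×10² V/m.

E ≈ 0.724 V/mm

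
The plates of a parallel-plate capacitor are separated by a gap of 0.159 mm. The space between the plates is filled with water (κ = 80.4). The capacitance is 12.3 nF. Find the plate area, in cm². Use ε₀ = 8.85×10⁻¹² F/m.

A = Cd/(κε₀) = 1.23×10⁻⁸ × 1.59×10⁻⁴ / (80.4 × 8.85×10⁻¹²) = 2.75×10⁻³ m².

A ≈ 27.5 cm²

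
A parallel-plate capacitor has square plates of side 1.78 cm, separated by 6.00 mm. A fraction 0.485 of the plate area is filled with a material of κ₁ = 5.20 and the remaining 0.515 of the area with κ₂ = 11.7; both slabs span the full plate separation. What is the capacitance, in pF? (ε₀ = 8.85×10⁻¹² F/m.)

A = (1.78 cm)² = 3.17×10⁻⁴ m².
Side-by-side slabs ⇒ two capacitors in parallel, each spanning the full gap.
C₁ = κ₁ε₀A₁/d = 5.20 × 8.85×10⁻¹² × 1.54×10⁻⁴ / 6.00×10⁻³ = 1.18×10⁻¹² F.
C₂ = κ₂ε₀A₂/d = 11.7 × 8.85×10⁻¹² × 1.63×10⁻⁴ / 6.00×10⁻³ = 2.82×10⁻¹² F.
C = C₁ + C₂ = 3.99×10⁻¹² F.

C ≈ 3.99 pF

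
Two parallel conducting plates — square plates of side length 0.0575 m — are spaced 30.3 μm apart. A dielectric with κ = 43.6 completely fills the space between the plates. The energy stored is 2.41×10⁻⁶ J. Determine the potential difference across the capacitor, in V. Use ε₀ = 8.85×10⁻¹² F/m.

A = (0.0575 m)² = 3.31×10⁻³ m².
C = κε₀A/d = 43.6 × 8.85×10⁻¹² × 3.31×10⁻³ / 3.03×10⁻⁵ = 4.21×10⁻⁸ F.
V = √(2U/C) = √(2 × 2.41×10⁻⁶ / 4.21×10⁻⁸) = 10.7 V.

V ≈ 10.7 V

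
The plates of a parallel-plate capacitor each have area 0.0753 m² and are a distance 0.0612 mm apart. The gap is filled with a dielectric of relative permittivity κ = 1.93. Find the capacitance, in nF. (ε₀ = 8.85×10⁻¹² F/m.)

21.0 nF

C = κε₀A/d = 1.93 × 8.85×10⁻¹² × 7.53×10⁻² / 6.12×10⁻⁵ = 2.10×10⁻⁸ F.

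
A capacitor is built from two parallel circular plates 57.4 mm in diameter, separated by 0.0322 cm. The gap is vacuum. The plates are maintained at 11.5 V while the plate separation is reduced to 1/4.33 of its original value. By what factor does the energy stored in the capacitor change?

Battery connected ⇒ V is held fixed.
C₂ = 4.33 C₁ and U = ½CV², so U₂/U₁ = C₂/C₁ = 4.33.

4.33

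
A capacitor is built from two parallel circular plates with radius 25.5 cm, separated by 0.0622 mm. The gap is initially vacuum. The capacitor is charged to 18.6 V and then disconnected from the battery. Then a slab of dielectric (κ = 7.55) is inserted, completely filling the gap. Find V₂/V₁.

Isolated ⇒ Q is held fixed.
C₂ = 7.55 C₁ and V = Q/C, so V₂/V₁ = C₁/C₂ = 0.132.

V₂/V₁ ≈ 0.132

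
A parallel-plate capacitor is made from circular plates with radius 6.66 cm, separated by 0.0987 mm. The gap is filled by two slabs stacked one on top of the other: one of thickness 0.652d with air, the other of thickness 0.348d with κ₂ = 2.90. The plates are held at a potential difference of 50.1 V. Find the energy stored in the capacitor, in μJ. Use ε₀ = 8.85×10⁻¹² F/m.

A = π(6.66 cm)² = 1.39×10⁻² m².
Stacked slabs ⇒ two capacitors in series, each with the full plate area.
C₁ = κ₁ε₀A/d₁ = 1.00 × 8.85×10⁻¹² × 1.39×10⁻² / 6.44×10⁻⁵ = 1.92×10⁻⁹ F.
C₂ = κ₂ε₀A/d₂ = 2.90 × 8.85×10⁻¹² × 1.39×10⁻² / 3.43×10⁻⁵ = 1.04×10⁻⁸ F.
C = (1/C₁ + 1/C₂)⁻¹ = 1.62×10⁻⁹ F.
U = ½CV² = ½ × 1.62×10⁻⁹ × (50.1)² = 2.03×10⁻⁶ J.

U ≈ 2.03 μJ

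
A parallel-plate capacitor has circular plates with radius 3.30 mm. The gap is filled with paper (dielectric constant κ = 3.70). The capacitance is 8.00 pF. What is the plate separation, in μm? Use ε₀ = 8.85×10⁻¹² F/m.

d ≈ 140 μm

A = π(3.30 mm)² = 3.42×10⁻⁵ m².
d = κε₀A/C = 3.70 × 8.85×10⁻¹² × 3.42×10⁻⁵ / 8.00×10⁻¹² = 1.40×10⁻⁴ m.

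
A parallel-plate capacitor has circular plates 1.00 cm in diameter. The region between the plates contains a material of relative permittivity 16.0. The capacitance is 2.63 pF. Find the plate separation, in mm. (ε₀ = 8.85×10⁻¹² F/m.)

4.23 mm

A = π(1.00/2 cm)² = 7.85×10⁻⁵ m².
d = κε₀A/C = 16.0 × 8.85×10⁻¹² × 7.85×10⁻⁵ / 2.63×10⁻¹² = 4.23×10⁻³ m.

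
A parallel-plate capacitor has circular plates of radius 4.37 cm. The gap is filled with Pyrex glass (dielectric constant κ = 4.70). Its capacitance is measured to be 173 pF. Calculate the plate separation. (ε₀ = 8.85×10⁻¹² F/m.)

A = π(4.37 cm)² = 6.00×10⁻³ m².
d = κε₀A/C = 4.70 × 8.85×10⁻¹² × 6.00×10⁻³ / 1.73×10⁻¹⁰ = 1.44×10⁻³ m.

d ≈ 1.44 mm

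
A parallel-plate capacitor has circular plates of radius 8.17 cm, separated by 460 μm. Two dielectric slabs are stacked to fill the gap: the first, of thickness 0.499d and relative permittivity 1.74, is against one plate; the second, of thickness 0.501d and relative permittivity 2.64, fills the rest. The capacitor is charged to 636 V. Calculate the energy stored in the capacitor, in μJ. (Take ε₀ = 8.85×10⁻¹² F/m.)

A = π(8.17 cm)² = 2.10×10⁻² m².
Stacked slabs ⇒ two capacitors in series, each with the full plate area.
C₁ = κ₁ε₀A/d₁ = 1.74 × 8.85×10⁻¹² × 2.10×10⁻² / 2.30×10⁻⁴ = 1.41×10⁻⁹ F.
C₂ = κ₂ε₀A/d₂ = 2.64 × 8.85×10⁻¹² × 2.10×10⁻² / 2.30×10⁻⁴ = 2.13×10⁻⁹ F.
C = (1/C₁ + 1/C₂)⁻¹ = 8.47×10⁻¹⁰ F.
U = ½CV² = ½ × 8.47×10⁻¹⁰ × (636)² = 1.71×10⁻⁴ J.

U ≈ 171 μJ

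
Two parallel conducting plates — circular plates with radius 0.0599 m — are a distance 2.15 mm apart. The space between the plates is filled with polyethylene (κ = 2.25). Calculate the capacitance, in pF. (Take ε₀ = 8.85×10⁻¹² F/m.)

C ≈ 104 pF

A = π(0.0599 m)² = 1.13×10⁻² m².
C = κε₀A/d = 2.25 × 8.85×10⁻¹² × 1.13×10⁻² / 2.15×10⁻³ = 1.04×10⁻¹⁰ F.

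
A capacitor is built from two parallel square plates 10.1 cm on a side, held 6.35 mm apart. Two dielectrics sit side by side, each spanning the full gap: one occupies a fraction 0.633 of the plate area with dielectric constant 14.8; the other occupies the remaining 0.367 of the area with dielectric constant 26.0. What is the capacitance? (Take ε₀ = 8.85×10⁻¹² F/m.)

C ≈ 269 pF

A = (10.1 cm)² = 1.02×10⁻² m².
Side-by-side slabs ⇒ two capacitors in parallel, each spanning the full gap.
C₁ = κ₁ε₀A₁/d = 14.8 × 8.85×10⁻¹² × 6.46×10⁻³ / 6.35×10⁻³ = 1.33×10⁻¹⁰ F.
C₂ = κ₂ε₀A₂/d = 26.0 × 8.85×10⁻¹² × 3.74×10⁻³ / 6.35×10⁻³ = 1.36×10⁻¹⁰ F.
C = C₁ + C₂ = 2.69×10⁻¹⁰ F.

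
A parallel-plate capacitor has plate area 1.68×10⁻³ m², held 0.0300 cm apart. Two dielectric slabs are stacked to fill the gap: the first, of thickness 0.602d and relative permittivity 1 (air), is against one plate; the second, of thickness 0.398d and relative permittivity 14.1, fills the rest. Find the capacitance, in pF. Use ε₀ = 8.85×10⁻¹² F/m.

78.6 pF

Stacked slabs ⇒ two capacitors in series, each with the full plate area.
C₁ = κ₁ε₀A/d₁ = 1.00 × 8.85×10⁻¹² × 1.68×10⁻³ / 1.81×10⁻⁴ = 8.23×10⁻¹¹ F.
C₂ = κ₂ε₀A/d₂ = 14.1 × 8.85×10⁻¹² × 1.68×10⁻³ / 1.19×10⁻⁴ = 1.76×10⁻⁹ F.
C = (1/C₁ + 1/C₂)⁻¹ = 7.86×10⁻¹¹ F.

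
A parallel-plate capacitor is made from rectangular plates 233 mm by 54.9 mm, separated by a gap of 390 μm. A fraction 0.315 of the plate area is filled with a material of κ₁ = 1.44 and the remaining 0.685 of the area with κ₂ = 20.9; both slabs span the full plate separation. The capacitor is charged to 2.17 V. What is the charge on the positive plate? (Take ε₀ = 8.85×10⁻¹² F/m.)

A = 233 × 54.9 mm² = 1.28×10⁻² m².
Side-by-side slabs ⇒ two capacitors in parallel, each spanning the full gap.
C₁ = κ₁ε₀A₁/d = 1.44 × 8.85×10⁻¹² × 4.03×10⁻³ / 3.90×10⁻⁴ = 1.32×10⁻¹⁰ F.
C₂ = κ₂ε₀A₂/d = 20.9 × 8.85×10⁻¹² × 8.76×10⁻³ / 3.90×10⁻⁴ = 4.16×10⁻⁹ F.
C = C₁ + C₂ = 4.29×10⁻⁹ F.
Q = CV = 4.29×10⁻⁹ × 2.17 = 9.30×10⁻⁹ C.

Q ≈ 9.30 nC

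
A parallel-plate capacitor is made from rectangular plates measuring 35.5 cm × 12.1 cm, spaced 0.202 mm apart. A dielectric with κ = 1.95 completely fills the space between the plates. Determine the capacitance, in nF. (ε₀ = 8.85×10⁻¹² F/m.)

A = 35.5 × 12.1 cm² = 4.30×10⁻² m².
C = κε₀A/d = 1.95 × 8.85×10⁻¹² × 4.30×10⁻² / 2.02×10⁻⁴ = 3.67×10⁻⁹ F.

3.67 nF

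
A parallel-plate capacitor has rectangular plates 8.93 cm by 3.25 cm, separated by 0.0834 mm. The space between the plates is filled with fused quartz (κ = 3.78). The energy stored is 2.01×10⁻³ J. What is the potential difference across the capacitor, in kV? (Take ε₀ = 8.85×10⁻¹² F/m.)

A = 8.93 × 3.25 cm² = 2.90×10⁻³ m².
C = κε₀A/d = 3.78 × 8.85×10⁻¹² × 2.90×10⁻³ / 8.34×10⁻⁵ = 1.16×10⁻⁹ F.
V = √(2U/C) = √(2 × 2.01×10⁻³ / 1.16×10⁻⁹) = 1.86×10³ V.

V ≈ 1.86 kV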